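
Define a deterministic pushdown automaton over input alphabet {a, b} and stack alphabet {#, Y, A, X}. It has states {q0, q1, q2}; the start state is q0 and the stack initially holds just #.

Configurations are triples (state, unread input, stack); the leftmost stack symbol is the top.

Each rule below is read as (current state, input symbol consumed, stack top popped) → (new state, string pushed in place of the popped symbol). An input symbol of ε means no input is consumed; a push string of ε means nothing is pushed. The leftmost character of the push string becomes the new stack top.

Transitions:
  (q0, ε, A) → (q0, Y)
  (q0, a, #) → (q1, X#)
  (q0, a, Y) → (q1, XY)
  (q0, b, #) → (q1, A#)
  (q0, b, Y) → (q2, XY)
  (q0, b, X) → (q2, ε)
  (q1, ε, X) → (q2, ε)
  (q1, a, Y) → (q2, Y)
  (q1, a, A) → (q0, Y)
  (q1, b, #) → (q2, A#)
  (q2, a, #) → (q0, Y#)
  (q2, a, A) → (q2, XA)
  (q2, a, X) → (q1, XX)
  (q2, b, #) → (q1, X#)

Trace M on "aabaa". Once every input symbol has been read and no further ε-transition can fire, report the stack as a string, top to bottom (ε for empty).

XY#

(q0, aabaa, #)
  read a, top #: go to q1, push X# → (q1, abaa, X#)
  ε-move, top X: go to q2, push ε → (q2, abaa, #)
  read a, top #: go to q0, push Y# → (q0, baa, Y#)
  read b, top Y: go to q2, push XY → (q2, aa, XY#)
  read a, top X: go to q1, push XX → (q1, a, XXY#)
  ε-move, top X: go to q2, push ε → (q2, a, XY#)
  read a, top X: go to q1, push XX → (q1, ε, XXY#)
  ε-move, top X: go to q2, push ε → (q2, ε, XY#)
All input consumed in state q2 with stack XY#.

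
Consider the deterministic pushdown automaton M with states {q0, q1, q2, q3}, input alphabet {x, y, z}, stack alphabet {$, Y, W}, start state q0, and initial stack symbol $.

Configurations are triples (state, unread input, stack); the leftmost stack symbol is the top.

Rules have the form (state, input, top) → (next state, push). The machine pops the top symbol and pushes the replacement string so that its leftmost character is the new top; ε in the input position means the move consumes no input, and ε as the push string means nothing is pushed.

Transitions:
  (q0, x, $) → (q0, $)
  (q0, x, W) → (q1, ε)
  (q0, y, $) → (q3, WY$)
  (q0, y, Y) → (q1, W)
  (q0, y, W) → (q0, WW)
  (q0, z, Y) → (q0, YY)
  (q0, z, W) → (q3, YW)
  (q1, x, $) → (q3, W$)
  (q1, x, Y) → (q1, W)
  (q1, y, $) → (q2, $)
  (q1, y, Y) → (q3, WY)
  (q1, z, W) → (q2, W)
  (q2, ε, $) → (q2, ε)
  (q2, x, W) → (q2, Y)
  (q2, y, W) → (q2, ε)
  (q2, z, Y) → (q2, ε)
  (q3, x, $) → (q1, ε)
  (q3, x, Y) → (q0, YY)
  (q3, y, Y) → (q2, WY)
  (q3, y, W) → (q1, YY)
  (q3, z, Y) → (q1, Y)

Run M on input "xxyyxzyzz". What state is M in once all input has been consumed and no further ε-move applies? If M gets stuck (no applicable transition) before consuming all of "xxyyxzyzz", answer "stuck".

q2

(q0, xxyyxzyzz, $)
  read x, top $: go to q0, push $ → (q0, xyyxzyzz, $)
  read x, top $: go to q0, push $ → (q0, yyxzyzz, $)
  read y, top $: go to q3, push WY$ → (q3, yxzyzz, WY$)
  read y, top W: go to q1, push YY → (q1, xzyzz, YYY$)
  read x, top Y: go to q1, push W → (q1, zyzz, WYY$)
  read z, top W: go to q2, push W → (q2, yzz, WYY$)
  read y, top W: go to q2, push ε → (q2, zz, YY$)
  read z, top Y: go to q2, push ε → (q2, z, Y$)
  read z, top Y: go to q2, push ε → (q2, ε, $)
  ε-move, top $: go to q2, push ε → (q2, ε, ε)
All input consumed; M is in state q2.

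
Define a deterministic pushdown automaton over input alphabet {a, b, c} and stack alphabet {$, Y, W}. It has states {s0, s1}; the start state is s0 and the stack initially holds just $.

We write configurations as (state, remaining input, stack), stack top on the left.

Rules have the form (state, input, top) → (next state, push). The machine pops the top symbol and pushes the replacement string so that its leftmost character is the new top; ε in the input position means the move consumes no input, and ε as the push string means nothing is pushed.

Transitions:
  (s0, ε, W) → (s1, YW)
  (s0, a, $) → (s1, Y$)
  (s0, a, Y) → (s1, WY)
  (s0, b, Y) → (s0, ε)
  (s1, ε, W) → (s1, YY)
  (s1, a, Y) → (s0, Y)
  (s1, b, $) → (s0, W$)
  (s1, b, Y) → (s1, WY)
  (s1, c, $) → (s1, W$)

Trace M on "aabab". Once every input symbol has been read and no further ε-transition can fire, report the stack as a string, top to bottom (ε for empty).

(s0, aabab, $) ⊢ (s1, abab, Y$) ⊢ (s0, bab, Y$) ⊢ (s0, ab, $) ⊢ (s1, b, Y$) ⊢ (s1, ε, WY$) ⊢ (s1, ε, YYY$)
All input consumed in state s1 with stack YYY$.

YYY$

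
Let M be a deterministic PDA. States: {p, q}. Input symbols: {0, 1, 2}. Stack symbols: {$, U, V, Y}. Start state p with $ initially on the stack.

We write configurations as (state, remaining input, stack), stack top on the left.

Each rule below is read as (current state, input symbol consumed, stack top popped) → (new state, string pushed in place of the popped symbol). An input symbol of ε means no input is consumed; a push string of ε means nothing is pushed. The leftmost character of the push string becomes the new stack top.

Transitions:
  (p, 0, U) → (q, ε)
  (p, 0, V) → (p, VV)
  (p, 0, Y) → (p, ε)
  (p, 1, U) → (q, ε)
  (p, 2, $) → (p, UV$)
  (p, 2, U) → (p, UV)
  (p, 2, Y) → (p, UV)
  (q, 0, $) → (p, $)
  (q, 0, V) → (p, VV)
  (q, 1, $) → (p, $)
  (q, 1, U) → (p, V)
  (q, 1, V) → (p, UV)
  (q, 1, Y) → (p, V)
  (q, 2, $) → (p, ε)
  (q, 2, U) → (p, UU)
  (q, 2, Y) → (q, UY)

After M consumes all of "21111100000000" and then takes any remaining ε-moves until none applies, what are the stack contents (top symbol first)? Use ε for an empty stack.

VVVVVVVVV$

(p, 21111100000000, $) ⊢ (p, 1111100000000, UV$) ⊢ (q, 111100000000, V$) ⊢ (p, 11100000000, UV$) ⊢ (q, 1100000000, V$) ⊢ (p, 100000000, UV$) ⊢ (q, 00000000, V$) ⊢ (p, 0000000, VV$) ⊢ (p, 000000, VVV$) ⊢ (p, 00000, VVVV$) ⊢ (p, 0000, VVVVV$) ⊢ (p, 000, VVVVVV$) ⊢ (p, 00, VVVVVVV$) ⊢ (p, 0, VVVVVVVV$) ⊢ (p, ε, VVVVVVVVV$)
All input consumed in state p with stack VVVVVVVVV$.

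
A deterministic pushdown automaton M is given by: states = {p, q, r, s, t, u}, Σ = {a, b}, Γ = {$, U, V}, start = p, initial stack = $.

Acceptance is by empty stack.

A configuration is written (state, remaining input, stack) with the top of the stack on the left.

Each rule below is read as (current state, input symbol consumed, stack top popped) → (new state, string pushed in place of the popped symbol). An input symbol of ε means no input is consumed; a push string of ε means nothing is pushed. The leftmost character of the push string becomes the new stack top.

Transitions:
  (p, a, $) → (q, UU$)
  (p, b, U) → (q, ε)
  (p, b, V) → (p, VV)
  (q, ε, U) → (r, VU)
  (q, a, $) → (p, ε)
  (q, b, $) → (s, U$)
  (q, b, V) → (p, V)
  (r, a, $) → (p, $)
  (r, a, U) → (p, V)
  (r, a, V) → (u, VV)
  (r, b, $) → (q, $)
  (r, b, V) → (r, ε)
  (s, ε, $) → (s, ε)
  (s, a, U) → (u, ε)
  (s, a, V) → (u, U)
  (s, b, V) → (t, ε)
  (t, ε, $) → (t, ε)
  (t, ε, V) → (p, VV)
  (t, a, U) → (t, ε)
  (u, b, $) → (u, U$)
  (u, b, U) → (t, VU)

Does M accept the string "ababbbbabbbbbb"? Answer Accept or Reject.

(p, ababbbbabbbbbb, $)
  read a, top $: go to q, push UU$ → (q, babbbbabbbbbb, UU$)
  ε-move, top U: go to r, push VU → (r, babbbbabbbbbb, VUU$)
  read b, top V: go to r, push ε → (r, abbbbabbbbbb, UU$)
  read a, top U: go to p, push V → (p, bbbbabbbbbb, VU$)
  read b, top V: go to p, push VV → (p, bbbabbbbbb, VVU$)
  read b, top V: go to p, push VV → (p, bbabbbbbb, VVVU$)
  read b, top V: go to p, push VV → (p, babbbbbb, VVVVU$)
  read b, top V: go to p, push VV → (p, abbbbbb, VVVVVU$)
No transition applies at (p, abbbbbb, VVVVVU$); input not fully consumed.

Reject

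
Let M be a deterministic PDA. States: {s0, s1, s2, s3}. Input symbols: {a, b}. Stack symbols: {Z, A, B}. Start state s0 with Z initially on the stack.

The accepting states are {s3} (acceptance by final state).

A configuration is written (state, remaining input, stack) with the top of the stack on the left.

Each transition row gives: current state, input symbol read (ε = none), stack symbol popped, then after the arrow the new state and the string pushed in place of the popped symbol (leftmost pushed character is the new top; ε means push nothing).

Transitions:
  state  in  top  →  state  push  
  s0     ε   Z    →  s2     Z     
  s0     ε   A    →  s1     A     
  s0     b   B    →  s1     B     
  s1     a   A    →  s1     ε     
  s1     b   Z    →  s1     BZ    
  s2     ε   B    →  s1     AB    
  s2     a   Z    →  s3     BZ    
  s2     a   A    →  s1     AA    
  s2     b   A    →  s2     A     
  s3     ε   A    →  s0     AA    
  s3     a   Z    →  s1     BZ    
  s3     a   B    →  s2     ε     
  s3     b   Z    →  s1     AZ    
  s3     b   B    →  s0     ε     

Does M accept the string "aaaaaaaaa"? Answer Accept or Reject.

Accept

(s0, aaaaaaaaa, Z)
  ε-move, top Z: go to s2, push Z → (s2, aaaaaaaaa, Z)
  read a, top Z: go to s3, push BZ → (s3, aaaaaaaa, BZ)
  read a, top B: go to s2, push ε → (s2, aaaaaaa, Z)
  read a, top Z: go to s3, push BZ → (s3, aaaaaa, BZ)
  read a, top B: go to s2, push ε → (s2, aaaaa, Z)
  read a, top Z: go to s3, push BZ → (s3, aaaa, BZ)
  read a, top B: go to s2, push ε → (s2, aaa, Z)
  read a, top Z: go to s3, push BZ → (s3, aa, BZ)
  read a, top B: go to s2, push ε → (s2, a, Z)
  read a, top Z: go to s3, push BZ → (s3, ε, BZ)
All input consumed; state s3 ∈ F.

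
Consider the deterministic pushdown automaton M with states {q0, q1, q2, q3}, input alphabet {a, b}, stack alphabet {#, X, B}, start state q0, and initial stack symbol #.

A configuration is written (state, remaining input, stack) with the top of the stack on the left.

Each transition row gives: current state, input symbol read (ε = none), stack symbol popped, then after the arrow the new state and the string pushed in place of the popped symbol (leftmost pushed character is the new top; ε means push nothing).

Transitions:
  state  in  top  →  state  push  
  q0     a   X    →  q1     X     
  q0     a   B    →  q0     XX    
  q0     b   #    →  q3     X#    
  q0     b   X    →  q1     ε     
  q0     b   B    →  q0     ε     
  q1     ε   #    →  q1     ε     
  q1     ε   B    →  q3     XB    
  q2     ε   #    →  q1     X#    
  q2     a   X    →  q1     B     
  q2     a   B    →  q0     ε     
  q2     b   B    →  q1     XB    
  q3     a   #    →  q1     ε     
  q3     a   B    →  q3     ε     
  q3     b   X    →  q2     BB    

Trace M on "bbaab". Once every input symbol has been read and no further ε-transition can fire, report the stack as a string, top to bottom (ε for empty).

(q0, bbaab, #)
  read b, top #: go to q3, push X# → (q3, baab, X#)
  read b, top X: go to q2, push BB → (q2, aab, BB#)
  read a, top B: go to q0, push ε → (q0, ab, B#)
  read a, top B: go to q0, push XX → (q0, b, XX#)
  read b, top X: go to q1, push ε → (q1, ε, X#)
All input consumed in state q1 with stack X#.

X#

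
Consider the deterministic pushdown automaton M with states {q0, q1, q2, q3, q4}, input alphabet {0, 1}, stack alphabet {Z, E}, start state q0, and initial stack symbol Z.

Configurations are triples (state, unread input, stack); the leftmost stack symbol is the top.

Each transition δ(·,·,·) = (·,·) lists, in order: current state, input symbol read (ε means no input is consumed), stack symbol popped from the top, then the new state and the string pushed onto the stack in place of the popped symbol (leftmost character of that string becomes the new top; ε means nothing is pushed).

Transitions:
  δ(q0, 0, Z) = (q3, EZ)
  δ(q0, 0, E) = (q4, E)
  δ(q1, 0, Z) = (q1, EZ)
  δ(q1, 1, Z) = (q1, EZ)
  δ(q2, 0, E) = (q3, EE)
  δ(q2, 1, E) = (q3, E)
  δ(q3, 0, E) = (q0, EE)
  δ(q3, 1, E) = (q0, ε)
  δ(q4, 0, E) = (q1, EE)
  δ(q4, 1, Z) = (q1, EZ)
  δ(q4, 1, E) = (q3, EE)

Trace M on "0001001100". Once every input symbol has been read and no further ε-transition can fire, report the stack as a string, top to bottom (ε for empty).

EEEEEZ

(q0, 0001001100, Z)
  read 0, top Z: go to q3, push EZ → (q3, 001001100, EZ)
  read 0, top E: go to q0, push EE → (q0, 01001100, EEZ)
  read 0, top E: go to q4, push E → (q4, 1001100, EEZ)
  read 1, top E: go to q3, push EE → (q3, 001100, EEEZ)
  read 0, top E: go to q0, push EE → (q0, 01100, EEEEZ)
  read 0, top E: go to q4, push E → (q4, 1100, EEEEZ)
  read 1, top E: go to q3, push EE → (q3, 100, EEEEEZ)
  read 1, top E: go to q0, push ε → (q0, 00, EEEEZ)
  read 0, top E: go to q4, push E → (q4, 0, EEEEZ)
  read 0, top E: go to q1, push EE → (q1, ε, EEEEEZ)
All input consumed in state q1 with stack EEEEEZ.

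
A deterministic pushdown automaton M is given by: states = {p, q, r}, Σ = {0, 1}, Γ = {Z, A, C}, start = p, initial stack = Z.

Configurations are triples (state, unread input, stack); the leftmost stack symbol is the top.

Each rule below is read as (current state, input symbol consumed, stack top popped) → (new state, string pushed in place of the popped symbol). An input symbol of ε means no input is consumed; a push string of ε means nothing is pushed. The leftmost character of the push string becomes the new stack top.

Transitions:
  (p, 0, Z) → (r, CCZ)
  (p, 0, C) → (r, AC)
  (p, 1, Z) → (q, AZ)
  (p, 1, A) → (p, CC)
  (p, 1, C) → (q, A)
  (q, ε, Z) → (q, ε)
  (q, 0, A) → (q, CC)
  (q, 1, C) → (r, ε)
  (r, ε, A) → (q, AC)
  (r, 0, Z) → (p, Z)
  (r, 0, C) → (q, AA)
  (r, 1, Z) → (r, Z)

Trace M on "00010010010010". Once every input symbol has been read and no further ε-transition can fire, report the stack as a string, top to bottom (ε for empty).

AAAAAACZ

(p, 00010010010010, Z)
  read 0, top Z: go to r, push CCZ → (r, 0010010010010, CCZ)
  read 0, top C: go to q, push AA → (q, 010010010010, AACZ)
  read 0, top A: go to q, push CC → (q, 10010010010, CCACZ)
  read 1, top C: go to r, push ε → (r, 0010010010, CACZ)
  read 0, top C: go to q, push AA → (q, 010010010, AAACZ)
  read 0, top A: go to q, push CC → (q, 10010010, CCAACZ)
  read 1, top C: go to r, push ε → (r, 0010010, CAACZ)
  read 0, top C: go to q, push AA → (q, 010010, AAAACZ)
  read 0, top A: go to q, push CC → (q, 10010, CCAAACZ)
  read 1, top C: go to r, push ε → (r, 0010, CAAACZ)
  read 0, top C: go to q, push AA → (q, 010, AAAAACZ)
  read 0, top A: go to q, push CC → (q, 10, CCAAAACZ)
  read 1, top C: go to r, push ε → (r, 0, CAAAACZ)
  read 0, top C: go to q, push AA → (q, ε, AAAAAACZ)
All input consumed in state q with stack AAAAAACZ.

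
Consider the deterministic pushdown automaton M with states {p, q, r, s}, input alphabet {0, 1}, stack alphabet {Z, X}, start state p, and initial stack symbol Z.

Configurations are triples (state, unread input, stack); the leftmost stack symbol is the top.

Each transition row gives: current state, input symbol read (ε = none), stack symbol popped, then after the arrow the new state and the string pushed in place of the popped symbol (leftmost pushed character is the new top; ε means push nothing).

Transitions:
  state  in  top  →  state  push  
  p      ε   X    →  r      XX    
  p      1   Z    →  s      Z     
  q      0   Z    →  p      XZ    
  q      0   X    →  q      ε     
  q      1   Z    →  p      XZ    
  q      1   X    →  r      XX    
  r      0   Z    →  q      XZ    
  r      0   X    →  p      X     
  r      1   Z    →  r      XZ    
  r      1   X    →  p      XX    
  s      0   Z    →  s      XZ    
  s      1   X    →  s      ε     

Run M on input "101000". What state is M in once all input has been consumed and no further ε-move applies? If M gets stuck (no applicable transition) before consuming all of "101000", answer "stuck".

stuck

(p, 101000, Z)
  read 1, top Z: go to s, push Z → (s, 01000, Z)
  read 0, top Z: go to s, push XZ → (s, 1000, XZ)
  read 1, top X: go to s, push ε → (s, 000, Z)
  read 0, top Z: go to s, push XZ → (s, 00, XZ)
No transition for (s, 0, top X); M blocks with input 00 remaining.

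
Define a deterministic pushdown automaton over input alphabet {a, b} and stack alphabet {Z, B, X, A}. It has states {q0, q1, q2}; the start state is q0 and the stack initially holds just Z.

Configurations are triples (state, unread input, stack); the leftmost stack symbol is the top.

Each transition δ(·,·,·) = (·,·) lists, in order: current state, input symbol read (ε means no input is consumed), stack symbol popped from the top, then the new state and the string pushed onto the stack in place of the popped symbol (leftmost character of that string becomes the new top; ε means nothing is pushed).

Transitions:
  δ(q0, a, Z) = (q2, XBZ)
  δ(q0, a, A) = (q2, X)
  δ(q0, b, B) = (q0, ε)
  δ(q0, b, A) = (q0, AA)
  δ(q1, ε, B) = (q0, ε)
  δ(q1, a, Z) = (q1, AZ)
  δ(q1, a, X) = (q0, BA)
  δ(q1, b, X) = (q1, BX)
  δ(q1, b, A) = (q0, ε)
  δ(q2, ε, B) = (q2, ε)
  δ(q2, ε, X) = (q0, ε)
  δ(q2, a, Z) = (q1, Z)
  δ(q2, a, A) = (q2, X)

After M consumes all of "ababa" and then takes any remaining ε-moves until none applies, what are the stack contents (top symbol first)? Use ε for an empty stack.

BZ

(q0, ababa, Z)
  read a, top Z: go to q2, push XBZ → (q2, baba, XBZ)
  ε-move, top X: go to q0, push ε → (q0, baba, BZ)
  read b, top B: go to q0, push ε → (q0, aba, Z)
  read a, top Z: go to q2, push XBZ → (q2, ba, XBZ)
  ε-move, top X: go to q0, push ε → (q0, ba, BZ)
  read b, top B: go to q0, push ε → (q0, a, Z)
  read a, top Z: go to q2, push XBZ → (q2, ε, XBZ)
  ε-move, top X: go to q0, push ε → (q0, ε, BZ)
All input consumed in state q0 with stack BZ.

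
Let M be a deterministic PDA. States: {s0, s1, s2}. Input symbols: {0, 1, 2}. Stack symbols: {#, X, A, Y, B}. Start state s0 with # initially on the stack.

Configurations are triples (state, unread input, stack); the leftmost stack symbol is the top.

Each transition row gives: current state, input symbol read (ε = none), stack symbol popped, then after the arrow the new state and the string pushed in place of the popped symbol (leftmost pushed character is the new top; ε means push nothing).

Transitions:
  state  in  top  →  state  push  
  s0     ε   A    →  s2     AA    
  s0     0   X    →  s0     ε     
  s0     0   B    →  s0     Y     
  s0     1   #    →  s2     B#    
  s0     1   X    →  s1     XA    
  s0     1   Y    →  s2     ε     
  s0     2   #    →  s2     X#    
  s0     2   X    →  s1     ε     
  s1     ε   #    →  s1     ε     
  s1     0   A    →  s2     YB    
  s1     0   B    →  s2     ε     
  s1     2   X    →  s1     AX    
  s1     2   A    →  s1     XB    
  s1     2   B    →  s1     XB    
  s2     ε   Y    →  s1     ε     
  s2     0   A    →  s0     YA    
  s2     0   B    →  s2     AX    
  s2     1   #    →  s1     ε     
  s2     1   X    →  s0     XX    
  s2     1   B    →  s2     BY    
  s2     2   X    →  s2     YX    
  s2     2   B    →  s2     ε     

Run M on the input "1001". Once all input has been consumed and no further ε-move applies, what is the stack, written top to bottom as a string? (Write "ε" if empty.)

AX#

(s0, 1001, #) ⊢ (s2, 001, B#) ⊢ (s2, 01, AX#) ⊢ (s0, 1, YAX#) ⊢ (s2, ε, AX#)
All input consumed in state s2 with stack AX#.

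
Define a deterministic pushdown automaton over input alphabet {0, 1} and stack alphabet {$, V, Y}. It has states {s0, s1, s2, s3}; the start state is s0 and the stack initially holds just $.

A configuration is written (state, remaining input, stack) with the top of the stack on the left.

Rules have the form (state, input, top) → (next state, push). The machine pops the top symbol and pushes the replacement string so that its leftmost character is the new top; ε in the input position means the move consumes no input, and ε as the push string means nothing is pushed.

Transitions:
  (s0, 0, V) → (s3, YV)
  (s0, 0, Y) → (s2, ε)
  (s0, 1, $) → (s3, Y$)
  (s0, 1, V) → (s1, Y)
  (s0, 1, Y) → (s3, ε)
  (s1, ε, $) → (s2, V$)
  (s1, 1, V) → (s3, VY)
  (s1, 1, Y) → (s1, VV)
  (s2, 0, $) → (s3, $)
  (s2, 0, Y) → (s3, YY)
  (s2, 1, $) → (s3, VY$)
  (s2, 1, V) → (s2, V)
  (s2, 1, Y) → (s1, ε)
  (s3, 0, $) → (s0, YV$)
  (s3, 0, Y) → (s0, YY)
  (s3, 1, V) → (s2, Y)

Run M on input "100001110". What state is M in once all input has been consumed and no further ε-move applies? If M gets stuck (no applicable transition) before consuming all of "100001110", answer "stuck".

(s0, 100001110, $)
  read 1, top $: go to s3, push Y$ → (s3, 00001110, Y$)
  read 0, top Y: go to s0, push YY → (s0, 0001110, YY$)
  read 0, top Y: go to s2, push ε → (s2, 001110, Y$)
  read 0, top Y: go to s3, push YY → (s3, 01110, YY$)
  read 0, top Y: go to s0, push YY → (s0, 1110, YYY$)
  read 1, top Y: go to s3, push ε → (s3, 110, YY$)
No transition for (s3, 1, top Y); M blocks with input 110 remaining.

stuck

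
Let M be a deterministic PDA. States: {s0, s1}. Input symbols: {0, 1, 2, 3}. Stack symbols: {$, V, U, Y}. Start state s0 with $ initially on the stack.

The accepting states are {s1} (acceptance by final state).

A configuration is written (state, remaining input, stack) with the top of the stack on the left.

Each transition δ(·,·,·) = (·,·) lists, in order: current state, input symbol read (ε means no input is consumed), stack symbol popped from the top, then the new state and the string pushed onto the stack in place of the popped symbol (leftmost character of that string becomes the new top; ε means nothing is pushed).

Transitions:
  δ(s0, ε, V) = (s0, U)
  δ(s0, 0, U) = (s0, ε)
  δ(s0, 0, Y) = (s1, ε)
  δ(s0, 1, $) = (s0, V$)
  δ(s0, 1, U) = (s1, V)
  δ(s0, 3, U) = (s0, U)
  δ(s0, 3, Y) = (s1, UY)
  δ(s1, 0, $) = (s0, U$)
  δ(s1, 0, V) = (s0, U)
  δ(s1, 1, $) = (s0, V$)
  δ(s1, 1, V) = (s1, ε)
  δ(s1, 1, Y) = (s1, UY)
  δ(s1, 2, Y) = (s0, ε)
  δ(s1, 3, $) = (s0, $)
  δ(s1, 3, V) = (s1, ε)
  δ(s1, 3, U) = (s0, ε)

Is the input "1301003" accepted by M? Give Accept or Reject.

Reject

(s0, 1301003, $)
  read 1, top $: go to s0, push V$ → (s0, 301003, V$)
  ε-move, top V: go to s0, push U → (s0, 301003, U$)
  read 3, top U: go to s0, push U → (s0, 01003, U$)
  read 0, top U: go to s0, push ε → (s0, 1003, $)
  read 1, top $: go to s0, push V$ → (s0, 003, V$)
  ε-move, top V: go to s0, push U → (s0, 003, U$)
  read 0, top U: go to s0, push ε → (s0, 03, $)
No transition applies at (s0, 03, $); input not fully consumed.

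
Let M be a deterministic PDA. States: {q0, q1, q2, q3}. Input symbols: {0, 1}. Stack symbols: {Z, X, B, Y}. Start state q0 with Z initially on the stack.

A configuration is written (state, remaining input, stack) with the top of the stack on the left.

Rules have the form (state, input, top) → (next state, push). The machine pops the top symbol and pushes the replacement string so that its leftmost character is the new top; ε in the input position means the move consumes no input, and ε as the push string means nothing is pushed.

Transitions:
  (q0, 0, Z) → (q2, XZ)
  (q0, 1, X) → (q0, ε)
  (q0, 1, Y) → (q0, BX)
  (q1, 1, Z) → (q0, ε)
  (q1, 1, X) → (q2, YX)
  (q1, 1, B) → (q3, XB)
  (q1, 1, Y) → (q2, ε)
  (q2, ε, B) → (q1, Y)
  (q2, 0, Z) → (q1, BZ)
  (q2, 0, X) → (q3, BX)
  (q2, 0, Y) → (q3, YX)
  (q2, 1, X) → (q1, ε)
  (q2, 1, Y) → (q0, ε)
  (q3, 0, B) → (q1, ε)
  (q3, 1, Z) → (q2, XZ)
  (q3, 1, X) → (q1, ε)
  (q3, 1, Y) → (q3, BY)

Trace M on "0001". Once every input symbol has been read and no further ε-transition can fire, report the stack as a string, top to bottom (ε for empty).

(q0, 0001, Z) ⊢ (q2, 001, XZ) ⊢ (q3, 01, BXZ) ⊢ (q1, 1, XZ) ⊢ (q2, ε, YXZ)
All input consumed in state q2 with stack YXZ.

YXZ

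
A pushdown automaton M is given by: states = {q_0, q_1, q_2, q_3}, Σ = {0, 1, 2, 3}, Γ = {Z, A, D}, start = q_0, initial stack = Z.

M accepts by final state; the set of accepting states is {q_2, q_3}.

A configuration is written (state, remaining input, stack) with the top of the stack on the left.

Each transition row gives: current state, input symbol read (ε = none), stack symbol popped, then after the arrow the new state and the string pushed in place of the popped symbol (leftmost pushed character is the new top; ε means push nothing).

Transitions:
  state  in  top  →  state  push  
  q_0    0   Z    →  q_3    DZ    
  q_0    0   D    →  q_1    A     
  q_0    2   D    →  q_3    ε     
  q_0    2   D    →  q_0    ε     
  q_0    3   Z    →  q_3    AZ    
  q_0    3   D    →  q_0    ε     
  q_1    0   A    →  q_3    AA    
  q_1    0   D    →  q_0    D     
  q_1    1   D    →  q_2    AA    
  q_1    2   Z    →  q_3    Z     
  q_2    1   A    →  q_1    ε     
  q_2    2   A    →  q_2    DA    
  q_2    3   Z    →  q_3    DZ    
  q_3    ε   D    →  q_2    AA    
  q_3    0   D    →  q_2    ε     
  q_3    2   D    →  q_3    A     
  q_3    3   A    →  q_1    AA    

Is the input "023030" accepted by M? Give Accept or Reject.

One accepting computation: (q_0, 023030, Z) ⊢ (q_3, 23030, DZ) ⊢ (q_3, 3030, AZ) ⊢ (q_1, 030, AAZ) ⊢ (q_3, 30, AAAZ) ⊢ (q_1, 0, AAAAZ) ⊢ (q_3, ε, AAAAAZ)
All input consumed and state q_3 ∈ F.

Accept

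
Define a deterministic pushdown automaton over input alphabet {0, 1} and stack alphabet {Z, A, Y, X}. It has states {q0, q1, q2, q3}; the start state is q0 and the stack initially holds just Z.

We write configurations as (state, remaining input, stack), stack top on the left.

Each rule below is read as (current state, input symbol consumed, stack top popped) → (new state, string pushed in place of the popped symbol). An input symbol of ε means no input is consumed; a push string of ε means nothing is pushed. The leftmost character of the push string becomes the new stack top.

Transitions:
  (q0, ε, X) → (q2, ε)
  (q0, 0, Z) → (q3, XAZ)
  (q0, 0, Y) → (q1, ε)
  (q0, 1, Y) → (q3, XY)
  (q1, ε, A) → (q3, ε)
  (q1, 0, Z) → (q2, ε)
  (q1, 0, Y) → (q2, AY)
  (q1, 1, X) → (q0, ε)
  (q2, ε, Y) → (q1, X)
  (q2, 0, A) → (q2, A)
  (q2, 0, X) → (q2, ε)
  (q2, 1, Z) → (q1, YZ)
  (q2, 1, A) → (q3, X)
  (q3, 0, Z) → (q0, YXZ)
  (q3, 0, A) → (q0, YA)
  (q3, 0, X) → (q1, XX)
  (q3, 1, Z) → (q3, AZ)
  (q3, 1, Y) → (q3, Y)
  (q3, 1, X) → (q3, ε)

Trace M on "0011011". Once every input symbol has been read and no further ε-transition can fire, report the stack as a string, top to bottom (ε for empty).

YZ

(q0, 0011011, Z)
  read 0, top Z: go to q3, push XAZ → (q3, 011011, XAZ)
  read 0, top X: go to q1, push XX → (q1, 11011, XXAZ)
  read 1, top X: go to q0, push ε → (q0, 1011, XAZ)
  ε-move, top X: go to q2, push ε → (q2, 1011, AZ)
  read 1, top A: go to q3, push X → (q3, 011, XZ)
  read 0, top X: go to q1, push XX → (q1, 11, XXZ)
  read 1, top X: go to q0, push ε → (q0, 1, XZ)
  ε-move, top X: go to q2, push ε → (q2, 1, Z)
  read 1, top Z: go to q1, push YZ → (q1, ε, YZ)
All input consumed in state q1 with stack YZ.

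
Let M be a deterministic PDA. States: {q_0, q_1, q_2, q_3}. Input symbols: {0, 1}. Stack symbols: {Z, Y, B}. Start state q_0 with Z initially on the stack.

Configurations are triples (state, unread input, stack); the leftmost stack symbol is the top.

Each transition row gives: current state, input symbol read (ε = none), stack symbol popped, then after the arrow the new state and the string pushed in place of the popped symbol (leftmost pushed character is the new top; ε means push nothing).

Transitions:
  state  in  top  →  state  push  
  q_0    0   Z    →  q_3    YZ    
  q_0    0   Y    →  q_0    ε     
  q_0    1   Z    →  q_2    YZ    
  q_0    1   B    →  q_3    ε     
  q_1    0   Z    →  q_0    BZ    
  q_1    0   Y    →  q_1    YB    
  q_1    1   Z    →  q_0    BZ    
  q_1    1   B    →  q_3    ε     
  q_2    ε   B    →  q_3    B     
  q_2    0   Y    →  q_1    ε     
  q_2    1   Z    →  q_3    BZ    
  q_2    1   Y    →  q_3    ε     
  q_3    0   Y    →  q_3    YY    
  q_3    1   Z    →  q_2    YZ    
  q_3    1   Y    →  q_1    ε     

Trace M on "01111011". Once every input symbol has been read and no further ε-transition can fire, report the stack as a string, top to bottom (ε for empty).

(q_0, 01111011, Z)
  read 0, top Z: go to q_3, push YZ → (q_3, 1111011, YZ)
  read 1, top Y: go to q_1, push ε → (q_1, 111011, Z)
  read 1, top Z: go to q_0, push BZ → (q_0, 11011, BZ)
  read 1, top B: go to q_3, push ε → (q_3, 1011, Z)
  read 1, top Z: go to q_2, push YZ → (q_2, 011, YZ)
  read 0, top Y: go to q_1, push ε → (q_1, 11, Z)
  read 1, top Z: go to q_0, push BZ → (q_0, 1, BZ)
  read 1, top B: go to q_3, push ε → (q_3, ε, Z)
All input consumed in state q_3 with stack Z.

Z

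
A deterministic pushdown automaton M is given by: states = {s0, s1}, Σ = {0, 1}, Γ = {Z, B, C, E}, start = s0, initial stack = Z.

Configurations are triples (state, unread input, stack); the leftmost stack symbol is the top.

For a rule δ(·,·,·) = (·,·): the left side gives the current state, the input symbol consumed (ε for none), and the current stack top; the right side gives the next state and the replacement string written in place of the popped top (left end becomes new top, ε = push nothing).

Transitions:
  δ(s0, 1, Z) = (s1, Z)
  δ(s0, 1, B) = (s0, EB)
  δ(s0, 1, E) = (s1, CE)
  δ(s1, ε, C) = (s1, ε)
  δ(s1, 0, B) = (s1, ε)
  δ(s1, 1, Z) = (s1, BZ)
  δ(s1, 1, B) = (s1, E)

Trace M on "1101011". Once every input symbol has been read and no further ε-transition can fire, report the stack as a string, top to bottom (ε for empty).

(s0, 1101011, Z)
  read 1, top Z: go to s1, push Z → (s1, 101011, Z)
  read 1, top Z: go to s1, push BZ → (s1, 01011, BZ)
  read 0, top B: go to s1, push ε → (s1, 1011, Z)
  read 1, top Z: go to s1, push BZ → (s1, 011, BZ)
  read 0, top B: go to s1, push ε → (s1, 11, Z)
  read 1, top Z: go to s1, push BZ → (s1, 1, BZ)
  read 1, top B: go to s1, push E → (s1, ε, EZ)
All input consumed in state s1 with stack EZ.

EZ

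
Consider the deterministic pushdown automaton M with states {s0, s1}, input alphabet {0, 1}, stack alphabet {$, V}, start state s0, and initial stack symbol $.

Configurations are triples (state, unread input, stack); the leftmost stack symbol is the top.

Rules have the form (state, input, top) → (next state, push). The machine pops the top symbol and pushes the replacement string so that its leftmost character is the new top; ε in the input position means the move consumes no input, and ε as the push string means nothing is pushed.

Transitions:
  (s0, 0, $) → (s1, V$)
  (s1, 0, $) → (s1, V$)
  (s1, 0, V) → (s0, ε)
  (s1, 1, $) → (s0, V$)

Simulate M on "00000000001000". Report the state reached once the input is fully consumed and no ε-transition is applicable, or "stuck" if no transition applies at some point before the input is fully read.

stuck

(s0, 00000000001000, $)
  read 0, top $: go to s1, push V$ → (s1, 0000000001000, V$)
  read 0, top V: go to s0, push ε → (s0, 000000001000, $)
  read 0, top $: go to s1, push V$ → (s1, 00000001000, V$)
  read 0, top V: go to s0, push ε → (s0, 0000001000, $)
  read 0, top $: go to s1, push V$ → (s1, 000001000, V$)
  read 0, top V: go to s0, push ε → (s0, 00001000, $)
  read 0, top $: go to s1, push V$ → (s1, 0001000, V$)
  read 0, top V: go to s0, push ε → (s0, 001000, $)
  read 0, top $: go to s1, push V$ → (s1, 01000, V$)
  read 0, top V: go to s0, push ε → (s0, 1000, $)
No transition for (s0, 1, top $); M blocks with input 1000 remaining.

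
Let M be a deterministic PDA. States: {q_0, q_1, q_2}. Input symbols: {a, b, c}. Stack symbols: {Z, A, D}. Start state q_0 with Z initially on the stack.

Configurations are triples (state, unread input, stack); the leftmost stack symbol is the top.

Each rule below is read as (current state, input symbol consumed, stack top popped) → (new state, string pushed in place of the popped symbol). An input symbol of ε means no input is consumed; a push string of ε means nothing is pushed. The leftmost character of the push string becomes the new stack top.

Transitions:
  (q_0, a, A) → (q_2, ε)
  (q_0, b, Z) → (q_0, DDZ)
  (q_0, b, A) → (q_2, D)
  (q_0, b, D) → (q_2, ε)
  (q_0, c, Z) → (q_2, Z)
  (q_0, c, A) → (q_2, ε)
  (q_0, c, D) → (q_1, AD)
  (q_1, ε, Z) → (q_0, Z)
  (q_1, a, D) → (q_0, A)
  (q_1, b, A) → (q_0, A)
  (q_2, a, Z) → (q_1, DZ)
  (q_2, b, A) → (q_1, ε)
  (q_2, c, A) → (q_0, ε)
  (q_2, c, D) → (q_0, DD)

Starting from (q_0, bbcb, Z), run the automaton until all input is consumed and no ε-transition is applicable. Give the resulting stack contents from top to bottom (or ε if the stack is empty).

DZ

(q_0, bbcb, Z)
  read b, top Z: go to q_0, push DDZ → (q_0, bcb, DDZ)
  read b, top D: go to q_2, push ε → (q_2, cb, DZ)
  read c, top D: go to q_0, push DD → (q_0, b, DDZ)
  read b, top D: go to q_2, push ε → (q_2, ε, DZ)
All input consumed in state q_2 with stack DZ.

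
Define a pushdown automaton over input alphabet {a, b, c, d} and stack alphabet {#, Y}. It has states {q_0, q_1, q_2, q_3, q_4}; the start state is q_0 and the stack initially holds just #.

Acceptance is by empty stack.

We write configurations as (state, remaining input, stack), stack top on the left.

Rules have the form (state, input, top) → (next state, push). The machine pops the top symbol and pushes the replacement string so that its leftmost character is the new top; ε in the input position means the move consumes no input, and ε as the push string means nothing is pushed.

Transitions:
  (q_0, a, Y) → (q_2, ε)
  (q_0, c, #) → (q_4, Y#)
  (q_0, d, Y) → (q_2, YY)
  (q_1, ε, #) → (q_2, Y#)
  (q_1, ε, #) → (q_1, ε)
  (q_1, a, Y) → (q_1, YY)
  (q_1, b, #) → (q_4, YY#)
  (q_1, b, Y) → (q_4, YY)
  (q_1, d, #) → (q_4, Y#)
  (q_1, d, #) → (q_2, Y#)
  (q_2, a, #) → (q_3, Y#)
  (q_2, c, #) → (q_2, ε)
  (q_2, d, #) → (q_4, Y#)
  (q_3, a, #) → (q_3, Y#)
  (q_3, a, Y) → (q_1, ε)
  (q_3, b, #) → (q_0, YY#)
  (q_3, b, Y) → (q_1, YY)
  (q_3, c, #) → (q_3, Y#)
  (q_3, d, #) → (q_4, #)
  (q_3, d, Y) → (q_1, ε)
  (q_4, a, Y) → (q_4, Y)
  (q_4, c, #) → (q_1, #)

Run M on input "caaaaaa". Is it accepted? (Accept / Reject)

Reject

No computation consumes all input and empties the stack.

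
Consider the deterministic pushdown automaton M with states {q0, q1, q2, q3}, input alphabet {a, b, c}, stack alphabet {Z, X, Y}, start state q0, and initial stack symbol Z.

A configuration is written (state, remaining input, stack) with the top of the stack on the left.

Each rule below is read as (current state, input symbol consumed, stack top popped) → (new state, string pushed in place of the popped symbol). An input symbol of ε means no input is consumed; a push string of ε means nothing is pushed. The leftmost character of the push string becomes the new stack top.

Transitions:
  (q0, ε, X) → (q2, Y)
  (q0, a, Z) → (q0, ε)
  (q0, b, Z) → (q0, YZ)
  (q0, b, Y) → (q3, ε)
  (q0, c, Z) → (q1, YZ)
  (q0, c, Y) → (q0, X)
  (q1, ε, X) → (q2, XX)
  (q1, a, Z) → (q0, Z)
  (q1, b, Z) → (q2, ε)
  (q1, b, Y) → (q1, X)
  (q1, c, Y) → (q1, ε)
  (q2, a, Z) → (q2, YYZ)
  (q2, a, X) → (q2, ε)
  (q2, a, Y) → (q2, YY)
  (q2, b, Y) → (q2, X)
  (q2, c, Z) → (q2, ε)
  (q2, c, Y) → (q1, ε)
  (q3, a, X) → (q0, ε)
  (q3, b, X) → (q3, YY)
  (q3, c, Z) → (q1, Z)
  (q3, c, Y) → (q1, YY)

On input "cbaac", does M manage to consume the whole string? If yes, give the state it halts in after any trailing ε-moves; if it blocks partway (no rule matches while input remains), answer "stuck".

(q0, cbaac, Z) ⊢ (q1, baac, YZ) ⊢ (q1, aac, XZ) ⊢ (q2, aac, XXZ) ⊢ (q2, ac, XZ) ⊢ (q2, c, Z) ⊢ (q2, ε, ε)
All input consumed; M is in state q2.

q2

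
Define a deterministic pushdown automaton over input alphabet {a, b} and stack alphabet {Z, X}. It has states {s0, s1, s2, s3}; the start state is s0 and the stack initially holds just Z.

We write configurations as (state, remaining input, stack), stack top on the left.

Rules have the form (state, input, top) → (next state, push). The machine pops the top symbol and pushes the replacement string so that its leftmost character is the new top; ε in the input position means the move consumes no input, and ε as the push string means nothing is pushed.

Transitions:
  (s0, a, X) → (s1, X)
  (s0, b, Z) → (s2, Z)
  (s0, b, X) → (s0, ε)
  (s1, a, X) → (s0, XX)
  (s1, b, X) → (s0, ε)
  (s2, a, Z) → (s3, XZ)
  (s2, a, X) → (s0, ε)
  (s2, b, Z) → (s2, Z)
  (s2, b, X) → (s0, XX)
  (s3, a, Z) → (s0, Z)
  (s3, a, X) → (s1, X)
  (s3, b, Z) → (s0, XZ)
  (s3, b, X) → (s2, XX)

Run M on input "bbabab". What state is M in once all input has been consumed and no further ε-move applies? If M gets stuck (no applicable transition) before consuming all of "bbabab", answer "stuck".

s0

(s0, bbabab, Z)
  read b, top Z: go to s2, push Z → (s2, babab, Z)
  read b, top Z: go to s2, push Z → (s2, abab, Z)
  read a, top Z: go to s3, push XZ → (s3, bab, XZ)
  read b, top X: go to s2, push XX → (s2, ab, XXZ)
  read a, top X: go to s0, push ε → (s0, b, XZ)
  read b, top X: go to s0, push ε → (s0, ε, Z)
All input consumed; M is in state s0.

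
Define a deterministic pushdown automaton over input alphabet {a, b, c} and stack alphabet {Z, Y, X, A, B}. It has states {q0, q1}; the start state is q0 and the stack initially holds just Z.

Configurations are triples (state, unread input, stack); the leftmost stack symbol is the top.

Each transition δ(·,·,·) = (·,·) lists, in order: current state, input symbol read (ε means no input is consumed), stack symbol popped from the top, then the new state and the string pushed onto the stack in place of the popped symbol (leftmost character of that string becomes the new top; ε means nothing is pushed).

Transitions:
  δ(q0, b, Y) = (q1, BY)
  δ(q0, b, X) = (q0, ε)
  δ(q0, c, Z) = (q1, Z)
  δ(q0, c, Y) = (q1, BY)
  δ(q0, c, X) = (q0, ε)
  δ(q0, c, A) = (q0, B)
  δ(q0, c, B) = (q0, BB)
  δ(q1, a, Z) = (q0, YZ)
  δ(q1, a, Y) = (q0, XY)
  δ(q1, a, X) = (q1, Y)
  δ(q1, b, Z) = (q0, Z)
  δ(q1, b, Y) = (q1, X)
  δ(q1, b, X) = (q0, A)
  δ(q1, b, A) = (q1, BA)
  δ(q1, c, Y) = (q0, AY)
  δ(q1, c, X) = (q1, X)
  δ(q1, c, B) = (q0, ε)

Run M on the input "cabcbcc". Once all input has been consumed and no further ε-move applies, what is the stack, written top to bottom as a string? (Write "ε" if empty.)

(q0, cabcbcc, Z) ⊢ (q1, abcbcc, Z) ⊢ (q0, bcbcc, YZ) ⊢ (q1, cbcc, BYZ) ⊢ (q0, bcc, YZ) ⊢ (q1, cc, BYZ) ⊢ (q0, c, YZ) ⊢ (q1, ε, BYZ)
All input consumed in state q1 with stack BYZ.

BYZ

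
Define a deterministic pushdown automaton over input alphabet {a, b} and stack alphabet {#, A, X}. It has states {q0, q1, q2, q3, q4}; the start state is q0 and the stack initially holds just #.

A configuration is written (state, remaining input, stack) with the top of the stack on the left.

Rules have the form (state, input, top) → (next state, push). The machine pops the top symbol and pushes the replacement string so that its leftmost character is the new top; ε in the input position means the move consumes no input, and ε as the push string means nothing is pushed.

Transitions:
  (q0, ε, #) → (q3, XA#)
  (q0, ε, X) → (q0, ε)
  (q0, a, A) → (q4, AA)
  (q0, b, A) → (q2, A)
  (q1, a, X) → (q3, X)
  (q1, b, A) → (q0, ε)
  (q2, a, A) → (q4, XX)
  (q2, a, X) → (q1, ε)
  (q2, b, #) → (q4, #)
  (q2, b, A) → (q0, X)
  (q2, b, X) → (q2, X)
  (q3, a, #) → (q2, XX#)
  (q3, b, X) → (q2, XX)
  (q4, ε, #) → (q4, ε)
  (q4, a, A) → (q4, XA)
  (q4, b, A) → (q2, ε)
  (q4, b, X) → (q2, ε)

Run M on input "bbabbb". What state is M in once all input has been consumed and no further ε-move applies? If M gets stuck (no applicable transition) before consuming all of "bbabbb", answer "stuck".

(q0, bbabbb, #)
  ε-move, top #: go to q3, push XA# → (q3, bbabbb, XA#)
  read b, top X: go to q2, push XX → (q2, babbb, XXA#)
  read b, top X: go to q2, push X → (q2, abbb, XXA#)
  read a, top X: go to q1, push ε → (q1, bbb, XA#)
No transition for (q1, b, top X); M blocks with input bbb remaining.

stuck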